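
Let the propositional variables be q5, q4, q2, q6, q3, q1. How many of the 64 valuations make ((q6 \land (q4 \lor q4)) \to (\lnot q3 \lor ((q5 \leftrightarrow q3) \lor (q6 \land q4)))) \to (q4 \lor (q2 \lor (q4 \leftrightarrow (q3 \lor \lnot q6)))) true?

52

Initial set: {(((q6 \land (q4 \lor q4)) \to (\lnot q3 \lor ((q5 \leftrightarrow q3) \lor (q6 \land q4)))) \to (q4 \lor (q2 \lor (q4 \leftrightarrow (q3 \lor \lnot q6)))))}.
(((q6 \land (q4 \lor q4)) \to (\lnot q3 \lor ((q5 \leftrightarrow q3) \lor (q6 \land q4)))) \to (q4 \lor (q2 \lor (q4 \leftrightarrow (q3 \lor \lnot q6))))): β-rule — branch into \lnot ((q6 \land (q4 \lor q4)) \to (\lnot q3 \lor ((q5 \leftrightarrow q3) \lor (q6 \land q4))))  //  (q4 \lor (q2 \lor (q4 \leftrightarrow (q3 \lor \lnot q6)))).
  branch 1 (add \lnot ((q6 \land (q4 \lor q4)) \to (\lnot q3 \lor ((q5 \leftrightarrow q3) \lor (q6 \land q4))))):
    \lnot ((q6 \land (q4 \lor q4)) \to (\lnot q3 \lor ((q5 \leftrightarrow q3) \lor (q6 \land q4)))): α-rule — add (q6 \land (q4 \lor q4)), \lnot (\lnot q3 \lor ((q5 \leftrightarrow q3) \lor (q6 \land q4))).
    (q6 \land (q4 \lor q4)): α-rule — add q6, (q4 \lor q4).
    \lnot (\lnot q3 \lor ((q5 \leftrightarrow q3) \lor (q6 \land q4))): α-rule — add \lnot \lnot q3, \lnot ((q5 \leftrightarrow q3) \lor (q6 \land q4)).
    \lnot ((q5 \leftrightarrow q3) \lor (q6 \land q4)): α-rule — add \lnot (q5 \leftrightarrow q3), \lnot (q6 \land q4).
    (q4 \lor q4): β-rule — branch into q4  //  q4.
      branch 1.1 (add q4):
        \lnot (q5 \leftrightarrow q3): β-rule — branch into q5, \lnot q3  //  \lnot q5, q3.
          branch 1.1.1 (add q5, \lnot q3):
            × closes — contains both q3 and \lnot q3.
          branch 1.1.2 (add \lnot q5, q3):
            \lnot (q6 \land q4): β-rule — branch into \lnot q6  //  \lnot q4.
              branch 1.1.2.1 (add \lnot q6):
                × closes — contains both q6 and \lnot q6.
              branch 1.1.2.2 (add \lnot q4):
                × closes — contains both q4 and \lnot q4.
      branch 1.2 (add q4):
        \lnot (q5 \leftrightarrow q3): β-rule — branch into q5, \lnot q3  //  \lnot q5, q3.
          branch 1.2.1 (add q5, \lnot q3):
            × closes — contains both q3 and \lnot q3.
          branch 1.2.2 (add \lnot q5, q3):
            \lnot (q6 \land q4): β-rule — branch into \lnot q6  //  \lnot q4.
              branch 1.2.2.1 (add \lnot q6):
                × closes — contains both q6 and \lnot q6.
              branch 1.2.2.2 (add \lnot q4):
                × closes — contains both q4 and \lnot q4.
  branch 2 (add (q4 \lor (q2 \lor (q4 \leftrightarrow (q3 \lor \lnot q6))))):
    (q4 \lor (q2 \lor (q4 \leftrightarrow (q3 \lor \lnot q6)))): β-rule — branch into q4  //  (q2 \lor (q4 \leftrightarrow (q3 \lor \lnot q6))).
      branch 2.1 (add q4):
        ○ open, literals {q4=T}.
      branch 2.2 (add (q2 \lor (q4 \leftrightarrow (q3 \lor \lnot q6)))):
        (q2 \lor (q4 \leftrightarrow (q3 \lor \lnot q6))): β-rule — branch into q2  //  (q4 \leftrightarrow (q3 \lor \lnot q6)).
          branch 2.2.1 (add q2):
            ○ open, literals {q2=T}.
          branch 2.2.2 (add (q4 \leftrightarrow (q3 \lor \lnot q6))):
            (q4 \leftrightarrow (q3 \lor \lnot q6)): β-rule — branch into q4, (q3 \lor \lnot q6)  //  \lnot q4, \lnot (q3 \lor \lnot q6).
              branch 2.2.2.1 (add q4, (q3 \lor \lnot q6)):
                (q3 \lor \lnot q6): β-rule — branch into q3  //  \lnot q6.
                  branch 2.2.2.1.1 (add q3):
                    ○ open, literals {q3=T, q4=T}.
                  branch 2.2.2.1.2 (add \lnot q6):
                    ○ open, literals {q4=T, q6=F}.
              branch 2.2.2.2 (add \lnot q4, \lnot (q3 \lor \lnot q6)):
                \lnot (q3 \lor \lnot q6): α-rule — add \lnot q3, \lnot \lnot q6.
                ○ open, literals {q3=F, q4=F, q6=T}.
6 branches closed, 5 open.
Each open branch fixes some atoms; the unmentioned ones are free. Counting distinct full assignments: branch {q4=T} (q5, q2, q6, q3, q1) contributes 32 new; branch {q2=T} (q5, q4, q6, q3, q1) contributes 16 new; branch {q3=T, q4=T} (q5, q2, q6, q1) contributes 0 new; branch {q4=T, q6=F} (q5, q2, q3, q1) contributes 0 new; branch {q3=F, q4=F, q6=T} (q5, q2, q1) contributes 4 new. Total: 52.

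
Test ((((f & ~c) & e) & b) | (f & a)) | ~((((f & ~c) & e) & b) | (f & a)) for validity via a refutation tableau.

Assume the negation and expand:
Initial set: {~(((((f & ~c) & e) & b) | (f & a)) | ~((((f & ~c) & e) & b) | (f & a)))}.
~(((((f & ~c) & e) & b) | (f & a)) | ~((((f & ~c) & e) & b) | (f & a))): α-rule — add ~((((f & ~c) & e) & b) | (f & a)), ~~((((f & ~c) & e) & b) | (f & a)).
~((((f & ~c) & e) & b) | (f & a)): α-rule — add ~(((f & ~c) & e) & b), ~(f & a).
~~((((f & ~c) & e) & b) | (f & a)): β-rule — branch into (((f & ~c) & e) & b)  //  (f & a).
  branch 1 (add (((f & ~c) & e) & b)):
    (((f & ~c) & e) & b): α-rule — add ((f & ~c) & e), b.
    ((f & ~c) & e): α-rule — add (f & ~c), e.
    (f & ~c): α-rule — add f, ~c.
    ~(((f & ~c) & e) & b): β-rule — branch into ~((f & ~c) & e)  //  ~b.
      branch 1.1 (add ~((f & ~c) & e)):
        ~(f & a): β-rule — branch into ~f  //  ~a.
          branch 1.1.1 (add ~f):
            × closes — contains both f and ~f.
          branch 1.1.2 (add ~a):
            ~((f & ~c) & e): β-rule — branch into ~(f & ~c)  //  ~e.
              branch 1.1.2.1 (add ~(f & ~c)):
                ~(f & ~c): β-rule — branch into ~f  //  ~~c.
                  branch 1.1.2.1.1 (add ~f):
                    × closes — contains both f and ~f.
                  branch 1.1.2.1.2 (add ~~c):
                    × closes — contains both c and ~c.
              branch 1.1.2.2 (add ~e):
                × closes — contains both e and ~e.
      branch 1.2 (add ~b):
        × closes — contains both b and ~b.
  branch 2 (add (f & a)):
    (f & a): α-rule — add f, a.
    ~(((f & ~c) & e) & b): β-rule — branch into ~((f & ~c) & e)  //  ~b.
      branch 2.1 (add ~((f & ~c) & e)):
        ~(f & a): β-rule — branch into ~f  //  ~a.
          branch 2.1.1 (add ~f):
            × closes — contains both f and ~f.
          branch 2.1.2 (add ~a):
            × closes — contains both a and ~a.
      branch 2.2 (add ~b):
        ~(f & a): β-rule — branch into ~f  //  ~a.
          branch 2.2.1 (add ~f):
            × closes — contains both f and ~f.
          branch 2.2.2 (add ~a):
            × closes — contains both a and ~a.
All 9 branches close.
Every branch closed, so the negation is unsatisfiable and the formula is valid.

Valid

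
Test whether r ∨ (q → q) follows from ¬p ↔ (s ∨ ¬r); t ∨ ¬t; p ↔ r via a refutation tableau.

Initial set: {(¬p ↔ (s ∨ ¬r)); (t ∨ ¬t); (p ↔ r); ¬(r ∨ (q → q))}.
¬(r ∨ (q → q)): α-rule — add ¬r, ¬(q → q).
¬(q → q): α-rule — add q, ¬q.
× closes — contains both q and ¬q.
All 1 branch closes.
Every branch closed, so the premises entail the conclusion.

Yes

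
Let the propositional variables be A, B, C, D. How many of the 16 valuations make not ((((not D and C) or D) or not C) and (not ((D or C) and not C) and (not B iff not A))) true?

10

Initial set: {not ((((not D and C) or D) or not C) and (not ((D or C) and not C) and (not B iff not A)))}.
not ((((not D and C) or D) or not C) and (not ((D or C) and not C) and (not B iff not A))): β-rule — branch into not (((not D and C) or D) or not C)  //  not (not ((D or C) and not C) and (not B iff not A)).
  branch 1 (add not (((not D and C) or D) or not C)):
    not (((not D and C) or D) or not C): α-rule — add not ((not D and C) or D), not not C.
    not ((not D and C) or D): α-rule — add not (not D and C), not D.
    not (not D and C): β-rule — branch into not not D  //  not C.
      branch 1.1 (add not not D):
        × closes — contains both D and not D.
      branch 1.2 (add not C):
        × closes — contains both C and not C.
  branch 2 (add not (not ((D or C) and not C) and (not B iff not A))):
    not (not ((D or C) and not C) and (not B iff not A)): β-rule — branch into not not ((D or C) and not C)  //  not (not B iff not A).
      branch 2.1 (add not not ((D or C) and not C)):
        not not ((D or C) and not C): α-rule — add (D or C), not C.
        (D or C): β-rule — branch into D  //  C.
          branch 2.1.1 (add D):
            ○ open, literals {C=0, D=1}.
          branch 2.1.2 (add C):
            × closes — contains both C and not C.
      branch 2.2 (add not (not B iff not A)):
        not (not B iff not A): β-rule — branch into not B, not not A  //  not not B, not A.
          branch 2.2.1 (add not B, not not A):
            ○ open, literals {A=1, B=0}.
          branch 2.2.2 (add not not B, not A):
            ○ open, literals {A=0, B=1}.
3 branches closed, 3 open.
Each open branch fixes some atoms; the unmentioned ones are free. Counting distinct full assignments: branch {C=0, D=1} (A, B) contributes 4 new; branch {A=1, B=0} (C, D) contributes 3 new; branch {A=0, B=1} (C, D) contributes 3 new. Total: 10.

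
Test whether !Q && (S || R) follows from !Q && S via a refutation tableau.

Initial set: {(!Q && S); !(!Q && (S || R))}.
(!Q && S): α-rule — add !Q, S.
!(!Q && (S || R)): β-rule — branch into !!Q  //  !(S || R).
  branch 1 (add !!Q):
    × closes — contains both Q and !Q.
  branch 2 (add !(S || R)):
    !(S || R): α-rule — add !S, !R.
    × closes — contains both S and !S.
All 2 branches close.
Every branch closed, so the premises entail the conclusion.

Yes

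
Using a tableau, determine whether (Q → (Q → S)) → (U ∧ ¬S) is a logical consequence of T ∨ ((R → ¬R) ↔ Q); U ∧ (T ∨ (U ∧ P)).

No

Initial set: {(T ∨ ((R → ¬R) ↔ Q)); (U ∧ (T ∨ (U ∧ P))); ¬((Q → (Q → S)) → (U ∧ ¬S))}.
(U ∧ (T ∨ (U ∧ P))): α-rule — add U, (T ∨ (U ∧ P)).
¬((Q → (Q → S)) → (U ∧ ¬S)): α-rule — add (Q → (Q → S)), ¬(U ∧ ¬S).
(T ∨ ((R → ¬R) ↔ Q)): β-rule — branch into T  //  ((R → ¬R) ↔ Q).
  branch 1 (add T):
    (T ∨ (U ∧ P)): β-rule — branch into T  //  (U ∧ P).
      branch 1.1 (add T):
        (Q → (Q → S)): β-rule — branch into ¬Q  //  (Q → S).
          branch 1.1.1 (add ¬Q):
            ¬(U ∧ ¬S): β-rule — branch into ¬U  //  ¬¬S.
              branch 1.1.1.1 (add ¬U):
                × closes — contains both U and ¬U.
              branch 1.1.1.2 (add ¬¬S):
                ○ open, literals {Q=false, S=true, T=true, U=true}.
          branch 1.1.2 (add (Q → S)):
            ¬(U ∧ ¬S): β-rule — branch into ¬U  //  ¬¬S.
              branch 1.1.2.1 (add ¬U):
                × closes — contains both U and ¬U.
              branch 1.1.2.2 (add ¬¬S):
                (Q → S): β-rule — branch into ¬Q  //  S.
                  branch 1.1.2.2.1 (add ¬Q):
                    ○ open, literals {Q=false, S=true, T=true, U=true}.
                  branch 1.1.2.2.2 (add S):
                    ○ open, literals {S=true, T=true, U=true}.
      branch 1.2 (add (U ∧ P)):
        (U ∧ P): α-rule — add U, P.
        (Q → (Q → S)): β-rule — branch into ¬Q  //  (Q → S).
          branch 1.2.1 (add ¬Q):
            ¬(U ∧ ¬S): β-rule — branch into ¬U  //  ¬¬S.
              branch 1.2.1.1 (add ¬U):
                × closes — contains both U and ¬U.
              branch 1.2.1.2 (add ¬¬S):
                ○ open, literals {P=true, Q=false, S=true, T=true, U=true}.
          branch 1.2.2 (add (Q → S)):
            ¬(U ∧ ¬S): β-rule — branch into ¬U  //  ¬¬S.
              branch 1.2.2.1 (add ¬U):
                × closes — contains both U and ¬U.
              branch 1.2.2.2 (add ¬¬S):
                (Q → S): β-rule — branch into ¬Q  //  S.
                  branch 1.2.2.2.1 (add ¬Q):
                    ○ open, literals {P=true, Q=false, S=true, T=true, U=true}.
                  branch 1.2.2.2.2 (add S):
                    ○ open, literals {P=true, S=true, T=true, U=true}.
  branch 2 (add ((R → ¬R) ↔ Q)):
    (T ∨ (U ∧ P)): β-rule — branch into T  //  (U ∧ P).
      branch 2.1 (add T):
        (Q → (Q → S)): β-rule — branch into ¬Q  //  (Q → S).
          branch 2.1.1 (add ¬Q):
            ¬(U ∧ ¬S): β-rule — branch into ¬U  //  ¬¬S.
              branch 2.1.1.1 (add ¬U):
                × closes — contains both U and ¬U.
              branch 2.1.1.2 (add ¬¬S):
                ((R → ¬R) ↔ Q): β-rule — branch into (R → ¬R), Q  //  ¬(R → ¬R), ¬Q.
                  branch 2.1.1.2.1 (add (R → ¬R), Q):
                    × closes — contains both Q and ¬Q.
                  branch 2.1.1.2.2 (add ¬(R → ¬R), ¬Q):
                    ¬(R → ¬R): α-rule — add R, ¬¬R.
                    ○ open, literals {Q=false, R=true, S=true, T=true, U=true}.
          branch 2.1.2 (add (Q → S)):
            ¬(U ∧ ¬S): β-rule — branch into ¬U  //  ¬¬S.
              branch 2.1.2.1 (add ¬U):
                × closes — contains both U and ¬U.
              branch 2.1.2.2 (add ¬¬S):
                ((R → ¬R) ↔ Q): β-rule — branch into (R → ¬R), Q  //  ¬(R → ¬R), ¬Q.
                  branch 2.1.2.2.1 (add (R → ¬R), Q):
                    (Q → S): β-rule — branch into ¬Q  //  S.
                      branch 2.1.2.2.1.1 (add ¬Q):
                        × closes — contains both Q and ¬Q.
                      branch 2.1.2.2.1.2 (add S):
                        (R → ¬R): β-rule — branch into ¬R  //  ¬R.
                          branch 2.1.2.2.1.2.1 (add ¬R):
                            ○ open, literals {Q=true, R=false, S=true, T=true, U=true}.
                          branch 2.1.2.2.1.2.2 (add ¬R):
                            ○ open, literals {Q=true, R=false, S=true, T=true, U=true}.
                  branch 2.1.2.2.2 (add ¬(R → ¬R), ¬Q):
                    ¬(R → ¬R): α-rule — add R, ¬¬R.
                    (Q → S): β-rule — branch into ¬Q  //  S.
                      branch 2.1.2.2.2.1 (add ¬Q):
                        ○ open, literals {Q=false, R=true, S=true, T=true, U=true}.
                      branch 2.1.2.2.2.2 (add S):
                        ○ open, literals {Q=false, R=true, S=true, T=true, U=true}.
      branch 2.2 (add (U ∧ P)):
        (U ∧ P): α-rule — add U, P.
        (Q → (Q → S)): β-rule — branch into ¬Q  //  (Q → S).
          branch 2.2.1 (add ¬Q):
            ¬(U ∧ ¬S): β-rule — branch into ¬U  //  ¬¬S.
              branch 2.2.1.1 (add ¬U):
                × closes — contains both U and ¬U.
              branch 2.2.1.2 (add ¬¬S):
                ((R → ¬R) ↔ Q): β-rule — branch into (R → ¬R), Q  //  ¬(R → ¬R), ¬Q.
                  branch 2.2.1.2.1 (add (R → ¬R), Q):
                    × closes — contains both Q and ¬Q.
                  branch 2.2.1.2.2 (add ¬(R → ¬R), ¬Q):
                    ¬(R → ¬R): α-rule — add R, ¬¬R.
                    ○ open, literals {P=true, Q=false, R=true, S=true, U=true}.
          branch 2.2.2 (add (Q → S)):
            ¬(U ∧ ¬S): β-rule — branch into ¬U  //  ¬¬S.
              branch 2.2.2.1 (add ¬U):
                × closes — contains both U and ¬U.
              branch 2.2.2.2 (add ¬¬S):
                ((R → ¬R) ↔ Q): β-rule — branch into (R → ¬R), Q  //  ¬(R → ¬R), ¬Q.
                  branch 2.2.2.2.1 (add (R → ¬R), Q):
                    (Q → S): β-rule — branch into ¬Q  //  S.
                      branch 2.2.2.2.1.1 (add ¬Q):
                        × closes — contains both Q and ¬Q.
                      branch 2.2.2.2.1.2 (add S):
                        (R → ¬R): β-rule — branch into ¬R  //  ¬R.
                          branch 2.2.2.2.1.2.1 (add ¬R):
                            ○ open, literals {P=true, Q=true, R=false, S=true, U=true}.
                          branch 2.2.2.2.1.2.2 (add ¬R):
                            ○ open, literals {P=true, Q=true, R=false, S=true, U=true}.
                  branch 2.2.2.2.2 (add ¬(R → ¬R), ¬Q):
                    ¬(R → ¬R): α-rule — add R, ¬¬R.
                    (Q → S): β-rule — branch into ¬Q  //  S.
                      branch 2.2.2.2.2.1 (add ¬Q):
                        ○ open, literals {P=true, Q=false, R=true, S=true, U=true}.
                      branch 2.2.2.2.2.2 (add S):
                        ○ open, literals {P=true, Q=false, R=true, S=true, U=true}.
12 branches closed, 16 open.
An open branch gives a countermodel: Q=false, S=true, T=true, U=true (unmentioned atoms arbitrary); the premises hold there but the conclusion fails.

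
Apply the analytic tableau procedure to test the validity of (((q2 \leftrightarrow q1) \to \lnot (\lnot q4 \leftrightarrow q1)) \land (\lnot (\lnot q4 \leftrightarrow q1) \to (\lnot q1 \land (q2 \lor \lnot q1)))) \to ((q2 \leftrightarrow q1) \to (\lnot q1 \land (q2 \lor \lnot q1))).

Assume the negation and expand:
Initial set: {F ((((q2 \leftrightarrow q1) \to \lnot (\lnot q4 \leftrightarrow q1)) \land (\lnot (\lnot q4 \leftrightarrow q1) \to (\lnot q1 \land (q2 \lor \lnot q1)))) \to ((q2 \leftrightarrow q1) \to (\lnot q1 \land (q2 \lor \lnot q1))))}.
F ((((q2 \leftrightarrow q1) \to \lnot (\lnot q4 \leftrightarrow q1)) \land (\lnot (\lnot q4 \leftrightarrow q1) \to (\lnot q1 \land (q2 \lor \lnot q1)))) \to ((q2 \leftrightarrow q1) \to (\lnot q1 \land (q2 \lor \lnot q1)))): α-rule — add T (((q2 \leftrightarrow q1) \to \lnot (\lnot q4 \leftrightarrow q1)) \land (\lnot (\lnot q4 \leftrightarrow q1) \to (\lnot q1 \land (q2 \lor \lnot q1)))), F ((q2 \leftrightarrow q1) \to (\lnot q1 \land (q2 \lor \lnot q1))).
T (((q2 \leftrightarrow q1) \to \lnot (\lnot q4 \leftrightarrow q1)) \land (\lnot (\lnot q4 \leftrightarrow q1) \to (\lnot q1 \land (q2 \lor \lnot q1)))): α-rule — add T ((q2 \leftrightarrow q1) \to \lnot (\lnot q4 \leftrightarrow q1)), T (\lnot (\lnot q4 \leftrightarrow q1) \to (\lnot q1 \land (q2 \lor \lnot q1))).
F ((q2 \leftrightarrow q1) \to (\lnot q1 \land (q2 \lor \lnot q1))): α-rule — add T (q2 \leftrightarrow q1), F (\lnot q1 \land (q2 \lor \lnot q1)).
T ((q2 \leftrightarrow q1) \to \lnot (\lnot q4 \leftrightarrow q1)): β-rule — branch into F (q2 \leftrightarrow q1)  //  T \lnot (\lnot q4 \leftrightarrow q1).
  branch 1 (add F (q2 \leftrightarrow q1)):
    T (\lnot (\lnot q4 \leftrightarrow q1) \to (\lnot q1 \land (q2 \lor \lnot q1))): β-rule — branch into F \lnot (\lnot q4 \leftrightarrow q1)  //  T (\lnot q1 \land (q2 \lor \lnot q1)).
      branch 1.1 (add F \lnot (\lnot q4 \leftrightarrow q1)):
        T (q2 \leftrightarrow q1): β-rule — branch into T q2, T q1  //  F q2, F q1.
          branch 1.1.1 (add T q2, T q1):
            F (\lnot q1 \land (q2 \lor \lnot q1)): β-rule — branch into F \lnot q1  //  F (q2 \lor \lnot q1).
              branch 1.1.1.1 (add F \lnot q1):
                F (q2 \leftrightarrow q1): β-rule — branch into T q2, F q1  //  F q2, T q1.
                  branch 1.1.1.1.1 (add T q2, F q1):
                    × closes — contains both q1 and \lnot q1.
                  branch 1.1.1.1.2 (add F q2, T q1):
                    × closes — contains both q2 and \lnot q2.
              branch 1.1.1.2 (add F (q2 \lor \lnot q1)):
                F (q2 \lor \lnot q1): α-rule — add F q2, F \lnot q1.
                × closes — contains both q2 and \lnot q2.
          branch 1.1.2 (add F q2, F q1):
            F (\lnot q1 \land (q2 \lor \lnot q1)): β-rule — branch into F \lnot q1  //  F (q2 \lor \lnot q1).
              branch 1.1.2.1 (add F \lnot q1):
                × closes — contains both q1 and \lnot q1.
              branch 1.1.2.2 (add F (q2 \lor \lnot q1)):
                F (q2 \lor \lnot q1): α-rule — add F q2, F \lnot q1.
                × closes — contains both q1 and \lnot q1.
      branch 1.2 (add T (\lnot q1 \land (q2 \lor \lnot q1))):
        T (\lnot q1 \land (q2 \lor \lnot q1)): α-rule — add T \lnot q1, T (q2 \lor \lnot q1).
        T (q2 \leftrightarrow q1): β-rule — branch into T q2, T q1  //  F q2, F q1.
          branch 1.2.1 (add T q2, T q1):
            × closes — contains both q1 and \lnot q1.
          branch 1.2.2 (add F q2, F q1):
            F (\lnot q1 \land (q2 \lor \lnot q1)): β-rule — branch into F \lnot q1  //  F (q2 \lor \lnot q1).
              branch 1.2.2.1 (add F \lnot q1):
                × closes — contains both q1 and \lnot q1.
              branch 1.2.2.2 (add F (q2 \lor \lnot q1)):
                F (q2 \lor \lnot q1): α-rule — add F q2, F \lnot q1.
                × closes — contains both q1 and \lnot q1.
  branch 2 (add T \lnot (\lnot q4 \leftrightarrow q1)):
    T (\lnot (\lnot q4 \leftrightarrow q1) \to (\lnot q1 \land (q2 \lor \lnot q1))): β-rule — branch into F \lnot (\lnot q4 \leftrightarrow q1)  //  T (\lnot q1 \land (q2 \lor \lnot q1)).
      branch 2.1 (add F \lnot (\lnot q4 \leftrightarrow q1)):
        T (q2 \leftrightarrow q1): β-rule — branch into T q2, T q1  //  F q2, F q1.
          branch 2.1.1 (add T q2, T q1):
            F (\lnot q1 \land (q2 \lor \lnot q1)): β-rule — branch into F \lnot q1  //  F (q2 \lor \lnot q1).
              branch 2.1.1.1 (add F \lnot q1):
                T \lnot (\lnot q4 \leftrightarrow q1): β-rule — branch into T \lnot q4, F q1  //  F \lnot q4, T q1.
                  branch 2.1.1.1.1 (add T \lnot q4, F q1):
                    × closes — contains both q1 and \lnot q1.
                  branch 2.1.1.1.2 (add F \lnot q4, T q1):
                    F \lnot (\lnot q4 \leftrightarrow q1): β-rule — branch into T \lnot q4, T q1  //  F \lnot q4, F q1.
                      branch 2.1.1.1.2.1 (add T \lnot q4, T q1):
                        × closes — contains both q4 and \lnot q4.
                      branch 2.1.1.1.2.2 (add F \lnot q4, F q1):
                        × closes — contains both q1 and \lnot q1.
              branch 2.1.1.2 (add F (q2 \lor \lnot q1)):
                F (q2 \lor \lnot q1): α-rule — add F q2, F \lnot q1.
                × closes — contains both q2 and \lnot q2.
          branch 2.1.2 (add F q2, F q1):
            F (\lnot q1 \land (q2 \lor \lnot q1)): β-rule — branch into F \lnot q1  //  F (q2 \lor \lnot q1).
              branch 2.1.2.1 (add F \lnot q1):
                × closes — contains both q1 and \lnot q1.
              branch 2.1.2.2 (add F (q2 \lor \lnot q1)):
                F (q2 \lor \lnot q1): α-rule — add F q2, F \lnot q1.
                × closes — contains both q1 and \lnot q1.
      branch 2.2 (add T (\lnot q1 \land (q2 \lor \lnot q1))):
        T (\lnot q1 \land (q2 \lor \lnot q1)): α-rule — add T \lnot q1, T (q2 \lor \lnot q1).
        T (q2 \leftrightarrow q1): β-rule — branch into T q2, T q1  //  F q2, F q1.
          branch 2.2.1 (add T q2, T q1):
            × closes — contains both q1 and \lnot q1.
          branch 2.2.2 (add F q2, F q1):
            F (\lnot q1 \land (q2 \lor \lnot q1)): β-rule — branch into F \lnot q1  //  F (q2 \lor \lnot q1).
              branch 2.2.2.1 (add F \lnot q1):
                × closes — contains both q1 and \lnot q1.
              branch 2.2.2.2 (add F (q2 \lor \lnot q1)):
                F (q2 \lor \lnot q1): α-rule — add F q2, F \lnot q1.
                × closes — contains both q1 and \lnot q1.
All 17 branches close.
Every branch closed, so the negation is unsatisfiable and the formula is valid.

Valid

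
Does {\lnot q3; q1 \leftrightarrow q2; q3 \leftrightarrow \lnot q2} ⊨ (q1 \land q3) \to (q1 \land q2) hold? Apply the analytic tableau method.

Yes

Initial set: {\lnot q3; (q1 \leftrightarrow q2); (q3 \leftrightarrow \lnot q2); \lnot ((q1 \land q3) \to (q1 \land q2))}.
\lnot ((q1 \land q3) \to (q1 \land q2)): α-rule — add (q1 \land q3), \lnot (q1 \land q2).
(q1 \land q3): α-rule — add q1, q3.
× closes — contains both q3 and \lnot q3.
All 1 branch closes.
Every branch closed, so the premises entail the conclusion.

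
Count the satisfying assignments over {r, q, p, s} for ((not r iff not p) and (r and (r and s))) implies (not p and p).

14

Initial set: {(((not r iff not p) and (r and (r and s))) implies (not p and p))}.
(((not r iff not p) and (r and (r and s))) implies (not p and p)): β-rule — branch into not ((not r iff not p) and (r and (r and s)))  //  (not p and p).
  branch 1 (add not ((not r iff not p) and (r and (r and s)))):
    not ((not r iff not p) and (r and (r and s))): β-rule — branch into not (not r iff not p)  //  not (r and (r and s)).
      branch 1.1 (add not (not r iff not p)):
        not (not r iff not p): β-rule — branch into not r, not not p  //  not not r, not p.
          branch 1.1.1 (add not r, not not p):
            ○ open, literals {p=1, r=0}.
          branch 1.1.2 (add not not r, not p):
            ○ open, literals {p=0, r=1}.
      branch 1.2 (add not (r and (r and s))):
        not (r and (r and s)): β-rule — branch into not r  //  not (r and s).
          branch 1.2.1 (add not r):
            ○ open, literals {r=0}.
          branch 1.2.2 (add not (r and s)):
            not (r and s): β-rule — branch into not r  //  not s.
              branch 1.2.2.1 (add not r):
                ○ open, literals {r=0}.
              branch 1.2.2.2 (add not s):
                ○ open, literals {s=0}.
  branch 2 (add (not p and p)):
    (not p and p): α-rule — add not p, p.
    × closes — contains both p and not p.
1 branch closed, 5 open.
Each open branch fixes some atoms; the unmentioned ones are free. Counting distinct full assignments: branch {p=1, r=0} (q, s) contributes 4 new; branch {p=0, r=1} (q, s) contributes 4 new; branch {r=0} (q, p, s) contributes 4 new; branch {r=0} (q, p, s) contributes 0 new; branch {s=0} (r, q, p) contributes 2 new. Total: 14.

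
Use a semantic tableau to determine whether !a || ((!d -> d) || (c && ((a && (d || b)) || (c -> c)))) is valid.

Assume the negation and expand:
Initial set: {!(!a || ((!d -> d) || (c && ((a && (d || b)) || (c -> c)))))}.
!(!a || ((!d -> d) || (c && ((a && (d || b)) || (c -> c))))): α-rule — add !!a, !((!d -> d) || (c && ((a && (d || b)) || (c -> c)))).
!((!d -> d) || (c && ((a && (d || b)) || (c -> c)))): α-rule — add !(!d -> d), !(c && ((a && (d || b)) || (c -> c))).
!(!d -> d): α-rule — add !d, !d.
!(c && ((a && (d || b)) || (c -> c))): β-rule — branch into !c  //  !((a && (d || b)) || (c -> c)).
  branch 1 (add !c):
    ○ open, literals {a=T, c=F, d=F}.
  branch 2 (add !((a && (d || b)) || (c -> c))):
    !((a && (d || b)) || (c -> c)): α-rule — add !(a && (d || b)), !(c -> c).
    !(c -> c): α-rule — add c, !c.
    × closes — contains both c and !c.
1 branch closed, 1 open.
An open branch gives a countermodel: a=T, c=F, d=F (unmentioned atoms arbitrary); under it the original formula is false.

Not valid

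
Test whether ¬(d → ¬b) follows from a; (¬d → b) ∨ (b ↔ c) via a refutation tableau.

No

Initial set: {a; ((¬d → b) ∨ (b ↔ c)); ¬¬(d → ¬b)}.
((¬d → b) ∨ (b ↔ c)): β-rule — branch into (¬d → b)  //  (b ↔ c).
  branch 1 (add (¬d → b)):
    ¬¬(d → ¬b): β-rule — branch into ¬d  //  ¬b.
      branch 1.1 (add ¬d):
        (¬d → b): β-rule — branch into ¬¬d  //  b.
          branch 1.1.1 (add ¬¬d):
            × closes — contains both d and ¬d.
          branch 1.1.2 (add b):
            ○ open, literals {a=true, b=true, d=false}.
      branch 1.2 (add ¬b):
        (¬d → b): β-rule — branch into ¬¬d  //  b.
          branch 1.2.1 (add ¬¬d):
            ○ open, literals {a=true, b=false, d=true}.
          branch 1.2.2 (add b):
            × closes — contains both b and ¬b.
  branch 2 (add (b ↔ c)):
    ¬¬(d → ¬b): β-rule — branch into ¬d  //  ¬b.
      branch 2.1 (add ¬d):
        (b ↔ c): β-rule — branch into b, c  //  ¬b, ¬c.
          branch 2.1.1 (add b, c):
            ○ open, literals {a=true, b=true, c=true, d=false}.
          branch 2.1.2 (add ¬b, ¬c):
            ○ open, literals {a=true, b=false, c=false, d=false}.
      branch 2.2 (add ¬b):
        (b ↔ c): β-rule — branch into b, c  //  ¬b, ¬c.
          branch 2.2.1 (add b, c):
            × closes — contains both b and ¬b.
          branch 2.2.2 (add ¬b, ¬c):
            ○ open, literals {a=true, b=false, c=false}.
3 branches closed, 5 open.
An open branch gives a countermodel: a=true, b=true, d=false (unmentioned atoms arbitrary); the premises hold there but the conclusion fails.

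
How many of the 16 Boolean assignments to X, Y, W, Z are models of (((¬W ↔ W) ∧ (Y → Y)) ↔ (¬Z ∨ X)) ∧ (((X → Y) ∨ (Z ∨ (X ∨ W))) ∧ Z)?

4

Initial set: {T ((((¬W ↔ W) ∧ (Y → Y)) ↔ (¬Z ∨ X)) ∧ (((X → Y) ∨ (Z ∨ (X ∨ W))) ∧ Z))}.
T ((((¬W ↔ W) ∧ (Y → Y)) ↔ (¬Z ∨ X)) ∧ (((X → Y) ∨ (Z ∨ (X ∨ W))) ∧ Z)): α-rule — add T (((¬W ↔ W) ∧ (Y → Y)) ↔ (¬Z ∨ X)), T (((X → Y) ∨ (Z ∨ (X ∨ W))) ∧ Z).
T (((X → Y) ∨ (Z ∨ (X ∨ W))) ∧ Z): α-rule — add T ((X → Y) ∨ (Z ∨ (X ∨ W))), T Z.
T (((¬W ↔ W) ∧ (Y → Y)) ↔ (¬Z ∨ X)): β-rule — branch into T ((¬W ↔ W) ∧ (Y → Y)), T (¬Z ∨ X)  //  F ((¬W ↔ W) ∧ (Y → Y)), F (¬Z ∨ X).
  branch 1 (add T ((¬W ↔ W) ∧ (Y → Y)), T (¬Z ∨ X)):
    T ((¬W ↔ W) ∧ (Y → Y)): α-rule — add T (¬W ↔ W), T (Y → Y).
    T ((X → Y) ∨ (Z ∨ (X ∨ W))): β-rule — branch into T (X → Y)  //  T (Z ∨ (X ∨ W)).
      branch 1.1 (add T (X → Y)):
        T (¬Z ∨ X): β-rule — branch into T ¬Z  //  T X.
          branch 1.1.1 (add T ¬Z):
            × closes — contains both Z and ¬Z.
          branch 1.1.2 (add T X):
            T (¬W ↔ W): β-rule — branch into T ¬W, T W  //  F ¬W, F W.
              branch 1.1.2.1 (add T ¬W, T W):
                × closes — contains both W and ¬W.
              branch 1.1.2.2 (add F ¬W, F W):
                × closes — contains both W and ¬W.
      branch 1.2 (add T (Z ∨ (X ∨ W))):
        T (¬Z ∨ X): β-rule — branch into T ¬Z  //  T X.
          branch 1.2.1 (add T ¬Z):
            × closes — contains both Z and ¬Z.
          branch 1.2.2 (add T X):
            T (¬W ↔ W): β-rule — branch into T ¬W, T W  //  F ¬W, F W.
              branch 1.2.2.1 (add T ¬W, T W):
                × closes — contains both W and ¬W.
              branch 1.2.2.2 (add F ¬W, F W):
                × closes — contains both W and ¬W.
  branch 2 (add F ((¬W ↔ W) ∧ (Y → Y)), F (¬Z ∨ X)):
    F (¬Z ∨ X): α-rule — add F ¬Z, F X.
    T ((X → Y) ∨ (Z ∨ (X ∨ W))): β-rule — branch into T (X → Y)  //  T (Z ∨ (X ∨ W)).
      branch 2.1 (add T (X → Y)):
        F ((¬W ↔ W) ∧ (Y → Y)): β-rule — branch into F (¬W ↔ W)  //  F (Y → Y).
          branch 2.1.1 (add F (¬W ↔ W)):
            T (X → Y): β-rule — branch into F X  //  T Y.
              branch 2.1.1.1 (add F X):
                F (¬W ↔ W): β-rule — branch into T ¬W, F W  //  F ¬W, T W.
                  branch 2.1.1.1.1 (add T ¬W, F W):
                    ○ open, literals {W=0, X=0, Z=1}.
                  branch 2.1.1.1.2 (add F ¬W, T W):
                    ○ open, literals {W=1, X=0, Z=1}.
              branch 2.1.1.2 (add T Y):
                F (¬W ↔ W): β-rule — branch into T ¬W, F W  //  F ¬W, T W.
                  branch 2.1.1.2.1 (add T ¬W, F W):
                    ○ open, literals {W=0, X=0, Y=1, Z=1}.
                  branch 2.1.1.2.2 (add F ¬W, T W):
                    ○ open, literals {W=1, X=0, Y=1, Z=1}.
          branch 2.1.2 (add F (Y → Y)):
            F (Y → Y): α-rule — add T Y, F Y.
            × closes — contains both Y and ¬Y.
      branch 2.2 (add T (Z ∨ (X ∨ W))):
        F ((¬W ↔ W) ∧ (Y → Y)): β-rule — branch into F (¬W ↔ W)  //  F (Y → Y).
          branch 2.2.1 (add F (¬W ↔ W)):
            T (Z ∨ (X ∨ W)): β-rule — branch into T Z  //  T (X ∨ W).
              branch 2.2.1.1 (add T Z):
                F (¬W ↔ W): β-rule — branch into T ¬W, F W  //  F ¬W, T W.
                  branch 2.2.1.1.1 (add T ¬W, F W):
                    ○ open, literals {W=0, X=0, Z=1}.
                  branch 2.2.1.1.2 (add F ¬W, T W):
                    ○ open, literals {W=1, X=0, Z=1}.
              branch 2.2.1.2 (add T (X ∨ W)):
                F (¬W ↔ W): β-rule — branch into T ¬W, F W  //  F ¬W, T W.
                  branch 2.2.1.2.1 (add T ¬W, F W):
                    T (X ∨ W): β-rule — branch into T X  //  T W.
                      branch 2.2.1.2.1.1 (add T X):
                        × closes — contains both X and ¬X.
                      branch 2.2.1.2.1.2 (add T W):
                        × closes — contains both W and ¬W.
                  branch 2.2.1.2.2 (add F ¬W, T W):
                    T (X ∨ W): β-rule — branch into T X  //  T W.
                      branch 2.2.1.2.2.1 (add T X):
                        × closes — contains both X and ¬X.
                      branch 2.2.1.2.2.2 (add T W):
                        ○ open, literals {W=1, X=0, Z=1}.
          branch 2.2.2 (add F (Y → Y)):
            F (Y → Y): α-rule — add T Y, F Y.
            × closes — contains both Y and ¬Y.
11 branches closed, 7 open.
Each open branch fixes some atoms; the unmentioned ones are free. Counting distinct full assignments: branch {W=0, X=0, Z=1} (Y) contributes 2 new; branch {W=1, X=0, Z=1} (Y) contributes 2 new; branch {W=0, X=0, Y=1, Z=1} (none free) contributes 0 new; branch {W=1, X=0, Y=1, Z=1} (none free) contributes 0 new; branch {W=0, X=0, Z=1} (Y) contributes 0 new; branch {W=1, X=0, Z=1} (Y) contributes 0 new; branch {W=1, X=0, Z=1} (Y) contributes 0 new. Total: 4.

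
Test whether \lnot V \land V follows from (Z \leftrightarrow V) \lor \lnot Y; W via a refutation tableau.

Initial set: {((Z \leftrightarrow V) \lor \lnot Y); W; \lnot (\lnot V \land V)}.
((Z \leftrightarrow V) \lor \lnot Y): β-rule — branch into (Z \leftrightarrow V)  //  \lnot Y.
  branch 1 (add (Z \leftrightarrow V)):
    \lnot (\lnot V \land V): β-rule — branch into \lnot \lnot V  //  \lnot V.
      branch 1.1 (add \lnot \lnot V):
        (Z \leftrightarrow V): β-rule — branch into Z, V  //  \lnot Z, \lnot V.
          branch 1.1.1 (add Z, V):
            ○ open, literals {V=T, W=T, Z=T}.
          branch 1.1.2 (add \lnot Z, \lnot V):
            × closes — contains both V and \lnot V.
      branch 1.2 (add \lnot V):
        (Z \leftrightarrow V): β-rule — branch into Z, V  //  \lnot Z, \lnot V.
          branch 1.2.1 (add Z, V):
            × closes — contains both V and \lnot V.
          branch 1.2.2 (add \lnot Z, \lnot V):
            ○ open, literals {V=F, W=T, Z=F}.
  branch 2 (add \lnot Y):
    \lnot (\lnot V \land V): β-rule — branch into \lnot \lnot V  //  \lnot V.
      branch 2.1 (add \lnot \lnot V):
        ○ open, literals {V=T, W=T, Y=F}.
      branch 2.2 (add \lnot V):
        ○ open, literals {V=F, W=T, Y=F}.
2 branches closed, 4 open.
An open branch gives a countermodel: V=T, W=T, Z=T (unmentioned atoms arbitrary); the premises hold there but the conclusion fails.

No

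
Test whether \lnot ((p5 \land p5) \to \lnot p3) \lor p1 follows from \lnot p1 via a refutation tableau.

No

Initial set: {\lnot p1; \lnot (\lnot ((p5 \land p5) \to \lnot p3) \lor p1)}.
\lnot (\lnot ((p5 \land p5) \to \lnot p3) \lor p1): α-rule — add \lnot \lnot ((p5 \land p5) \to \lnot p3), \lnot p1.
\lnot \lnot ((p5 \land p5) \to \lnot p3): β-rule — branch into \lnot (p5 \land p5)  //  \lnot p3.
  branch 1 (add \lnot (p5 \land p5)):
    \lnot (p5 \land p5): β-rule — branch into \lnot p5  //  \lnot p5.
      branch 1.1 (add \lnot p5):
        ○ open, literals {p1=F, p5=F}.
      branch 1.2 (add \lnot p5):
        ○ open, literals {p1=F, p5=F}.
  branch 2 (add \lnot p3):
    ○ open, literals {p1=F, p3=F}.
0 branches closed, 3 open.
An open branch gives a countermodel: p1=F, p5=F (unmentioned atoms arbitrary); the premises hold there but the conclusion fails.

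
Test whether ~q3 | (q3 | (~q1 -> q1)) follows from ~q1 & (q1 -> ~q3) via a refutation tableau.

Initial set: {(~q1 & (q1 -> ~q3)); ~(~q3 | (q3 | (~q1 -> q1)))}.
(~q1 & (q1 -> ~q3)): α-rule — add ~q1, (q1 -> ~q3).
~(~q3 | (q3 | (~q1 -> q1))): α-rule — add ~~q3, ~(q3 | (~q1 -> q1)).
~(q3 | (~q1 -> q1)): α-rule — add ~q3, ~(~q1 -> q1).
× closes — contains both q3 and ~q3.
All 1 branch closes.
Every branch closed, so the premises entail the conclusion.

Yes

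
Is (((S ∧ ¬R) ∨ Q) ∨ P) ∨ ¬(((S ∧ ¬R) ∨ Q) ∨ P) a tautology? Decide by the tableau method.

Valid

Assume the negation and expand:
Initial set: {¬((((S ∧ ¬R) ∨ Q) ∨ P) ∨ ¬(((S ∧ ¬R) ∨ Q) ∨ P))}.
¬((((S ∧ ¬R) ∨ Q) ∨ P) ∨ ¬(((S ∧ ¬R) ∨ Q) ∨ P)): α-rule — add ¬(((S ∧ ¬R) ∨ Q) ∨ P), ¬¬(((S ∧ ¬R) ∨ Q) ∨ P).
¬(((S ∧ ¬R) ∨ Q) ∨ P): α-rule — add ¬((S ∧ ¬R) ∨ Q), ¬P.
¬((S ∧ ¬R) ∨ Q): α-rule — add ¬(S ∧ ¬R), ¬Q.
¬¬(((S ∧ ¬R) ∨ Q) ∨ P): β-rule — branch into ((S ∧ ¬R) ∨ Q)  //  P.
  branch 1 (add ((S ∧ ¬R) ∨ Q)):
    ¬(S ∧ ¬R): β-rule — branch into ¬S  //  ¬¬R.
      branch 1.1 (add ¬S):
        ((S ∧ ¬R) ∨ Q): β-rule — branch into (S ∧ ¬R)  //  Q.
          branch 1.1.1 (add (S ∧ ¬R)):
            (S ∧ ¬R): α-rule — add S, ¬R.
            × closes — contains both S and ¬S.
          branch 1.1.2 (add Q):
            × closes — contains both Q and ¬Q.
      branch 1.2 (add ¬¬R):
        ((S ∧ ¬R) ∨ Q): β-rule — branch into (S ∧ ¬R)  //  Q.
          branch 1.2.1 (add (S ∧ ¬R)):
            (S ∧ ¬R): α-rule — add S, ¬R.
            × closes — contains both R and ¬R.
          branch 1.2.2 (add Q):
            × closes — contains both Q and ¬Q.
  branch 2 (add P):
    × closes — contains both P and ¬P.
All 5 branches close.
Every branch closed, so the negation is unsatisfiable and the formula is valid.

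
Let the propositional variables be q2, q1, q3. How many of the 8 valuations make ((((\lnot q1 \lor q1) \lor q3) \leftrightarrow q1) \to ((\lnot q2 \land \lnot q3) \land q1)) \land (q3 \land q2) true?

1

Initial set: {T (((((\lnot q1 \lor q1) \lor q3) \leftrightarrow q1) \to ((\lnot q2 \land \lnot q3) \land q1)) \land (q3 \land q2))}.
T (((((\lnot q1 \lor q1) \lor q3) \leftrightarrow q1) \to ((\lnot q2 \land \lnot q3) \land q1)) \land (q3 \land q2)): α-rule — add T ((((\lnot q1 \lor q1) \lor q3) \leftrightarrow q1) \to ((\lnot q2 \land \lnot q3) \land q1)), T (q3 \land q2).
T (q3 \land q2): α-rule — add T q3, T q2.
T ((((\lnot q1 \lor q1) \lor q3) \leftrightarrow q1) \to ((\lnot q2 \land \lnot q3) \land q1)): β-rule — branch into F (((\lnot q1 \lor q1) \lor q3) \leftrightarrow q1)  //  T ((\lnot q2 \land \lnot q3) \land q1).
  branch 1 (add F (((\lnot q1 \lor q1) \lor q3) \leftrightarrow q1)):
    F (((\lnot q1 \lor q1) \lor q3) \leftrightarrow q1): β-rule — branch into T ((\lnot q1 \lor q1) \lor q3), F q1  //  F ((\lnot q1 \lor q1) \lor q3), T q1.
      branch 1.1 (add T ((\lnot q1 \lor q1) \lor q3), F q1):
        T ((\lnot q1 \lor q1) \lor q3): β-rule — branch into T (\lnot q1 \lor q1)  //  T q3.
          branch 1.1.1 (add T (\lnot q1 \lor q1)):
            T (\lnot q1 \lor q1): β-rule — branch into T \lnot q1  //  T q1.
              branch 1.1.1.1 (add T \lnot q1):
                ○ open, literals {q1=0, q2=1, q3=1}.
              branch 1.1.1.2 (add T q1):
                × closes — contains both q1 and \lnot q1.
          branch 1.1.2 (add T q3):
            ○ open, literals {q1=0, q2=1, q3=1}.
      branch 1.2 (add F ((\lnot q1 \lor q1) \lor q3), T q1):
        F ((\lnot q1 \lor q1) \lor q3): α-rule — add F (\lnot q1 \lor q1), F q3.
        × closes — contains both q3 and \lnot q3.
  branch 2 (add T ((\lnot q2 \land \lnot q3) \land q1)):
    T ((\lnot q2 \land \lnot q3) \land q1): α-rule — add T (\lnot q2 \land \lnot q3), T q1.
    T (\lnot q2 \land \lnot q3): α-rule — add T \lnot q2, T \lnot q3.
    × closes — contains both q2 and \lnot q2.
3 branches closed, 2 open.
Each open branch fixes some atoms; the unmentioned ones are free. Counting distinct full assignments: branch {q1=0, q2=1, q3=1} (none free) contributes 1 new; branch {q1=0, q2=1, q3=1} (none free) contributes 0 new. Total: 1.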